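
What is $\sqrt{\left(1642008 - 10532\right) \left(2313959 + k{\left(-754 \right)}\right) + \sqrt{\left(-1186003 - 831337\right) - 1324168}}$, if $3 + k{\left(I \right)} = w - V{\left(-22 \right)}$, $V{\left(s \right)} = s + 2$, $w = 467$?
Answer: $\sqrt{3775958207868 + 2 i \sqrt{835377}} \approx 1.9432 \cdot 10^{6} + 0.0005 i$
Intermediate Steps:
$V{\left(s \right)} = 2 + s$
$k{\left(I \right)} = 484$ ($k{\left(I \right)} = -3 + \left(467 - \left(2 - 22\right)\right) = -3 + \left(467 - -20\right) = -3 + \left(467 + 20\right) = -3 + 487 = 484$)
$\sqrt{\left(1642008 - 10532\right) \left(2313959 + k{\left(-754 \right)}\right) + \sqrt{\left(-1186003 - 831337\right) - 1324168}} = \sqrt{\left(1642008 - 10532\right) \left(2313959 + 484\right) + \sqrt{\left(-1186003 - 831337\right) - 1324168}} = \sqrt{1631476 \cdot 2314443 + \sqrt{\left(-1186003 - 831337\right) - 1324168}} = \sqrt{3775958207868 + \sqrt{-2017340 - 1324168}} = \sqrt{3775958207868 + \sqrt{-3341508}} = \sqrt{3775958207868 + 2 i \sqrt{835377}}$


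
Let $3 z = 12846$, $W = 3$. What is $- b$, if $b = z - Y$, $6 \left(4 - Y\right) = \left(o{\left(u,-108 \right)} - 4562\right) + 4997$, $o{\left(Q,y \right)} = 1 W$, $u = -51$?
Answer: $-4351$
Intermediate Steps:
$z = 4282$ ($z = \frac{1}{3} \cdot 12846 = 4282$)
$o{\left(Q,y \right)} = 3$ ($o{\left(Q,y \right)} = 1 \cdot 3 = 3$)
$Y = -69$ ($Y = 4 - \frac{\left(3 - 4562\right) + 4997}{6} = 4 - \frac{-4559 + 4997}{6} = 4 - 73 = -69$)
$b = 4351$ ($b = 4282 - -69 = 4282 + 69 = 4351$)
$- b = \left(-1\right) 4351 = -4351$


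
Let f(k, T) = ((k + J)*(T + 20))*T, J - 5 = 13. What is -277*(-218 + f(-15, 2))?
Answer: 23822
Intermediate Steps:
J = 18 (J = 5 + 13 = 18)
f(k, T) = T*(18 + k)*(20 + T) (f(k, T) = ((k + 18)*(T + 20))*T = ((18 + k)*(20 + T))*T = T*(18 + k)*(20 + T))
-277*(-218 + f(-15, 2)) = -277*(-218 + 2*(360 + 18*2 + 20*(-15) + 2*(-15))) = -277*(-218 + 2*(360 + 36 - 300 - 30)) = -277*(-218 + 2*66) = -277*(-218 + 132) = -277*(-86) = 23822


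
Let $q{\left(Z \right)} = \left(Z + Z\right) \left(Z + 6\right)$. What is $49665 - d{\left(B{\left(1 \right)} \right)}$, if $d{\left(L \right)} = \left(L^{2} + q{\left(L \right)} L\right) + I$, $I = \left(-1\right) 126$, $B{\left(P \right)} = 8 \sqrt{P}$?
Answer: $47935$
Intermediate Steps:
$q{\left(Z \right)} = 2 Z \left(6 + Z\right)$
$I = -126$
$d{\left(L \right)} = -126 + L^{2} + 2 L^{2} \left(6 + L\right)$ ($d{\left(L \right)} = \left(L^{2} + 2 L \left(6 + L\right) L\right) - 126 = \left(L^{2} + 2 L^{2} \left(6 + L\right)\right) - 126 = -126 + L^{2} + 2 L^{2} \left(6 + L\right)$)
$49665 - d{\left(B{\left(1 \right)} \right)} = 49665 - \left(-126 + 2 \left(8 \sqrt{1}\right)^{3} + 13 \left(8 \sqrt{1}\right)^{2}\right) = 49665 - \left(-126 + 2 \left(8 \cdot 1\right)^{3} + 13 \left(8 \cdot 1\right)^{2}\right) = 49665 - \left(-126 + 2 \cdot 8^{3} + 13 \cdot 8^{2}\right) = 49665 - \left(-126 + 2 \cdot 512 + 13 \cdot 64\right) = 49665 - \left(-126 + 1024 + 832\right) = 49665 - 1730 = 47935$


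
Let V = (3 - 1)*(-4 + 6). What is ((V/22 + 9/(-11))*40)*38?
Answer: -10640/11 ≈ -967.27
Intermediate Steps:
V = 4 (V = 2*2 = 4)
((V/22 + 9/(-11))*40)*38 = ((4/22 + 9/(-11))*40)*38 = ((4*(1/22) + 9*(-1/11))*40)*38 = ((2/11 - 9/11)*40)*38 = -7/11*40*38 = -280/11*38 = -10640/11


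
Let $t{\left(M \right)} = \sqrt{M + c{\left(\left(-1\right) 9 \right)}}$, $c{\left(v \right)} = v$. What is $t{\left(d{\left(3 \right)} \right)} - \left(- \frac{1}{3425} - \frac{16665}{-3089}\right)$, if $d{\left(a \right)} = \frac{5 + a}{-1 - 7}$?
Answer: $- \frac{57074536}{10579825} + i \sqrt{10} \approx -5.3947 + 3.1623 i$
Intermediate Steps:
$d{\left(a \right)} = - \frac{5}{8} - \frac{a}{8}$ ($d{\left(a \right)} = \frac{5 + a}{-8} = \left(5 + a\right) \left(- \frac{1}{8}\right) = - \frac{5}{8} - \frac{a}{8}$)
$t{\left(M \right)} = \sqrt{-9 + M}$ ($t{\left(M \right)} = \sqrt{M - 9} = \sqrt{-9 + M}$)
$t{\left(d{\left(3 \right)} \right)} - \left(- \frac{1}{3425} - \frac{16665}{-3089}\right) = \sqrt{-9 - 1} - \left(- \frac{1}{3425} - \frac{16665}{-3089}\right) = \sqrt{-9 - 1} - \left(\left(-1\right) \frac{1}{3425} - - \frac{16665}{3089}\right) = \sqrt{-9 - 1} - \left(- \frac{1}{3425} + \frac{16665}{3089}\right) = \sqrt{-10} - \frac{57074536}{10579825} = i \sqrt{10} - \frac{57074536}{10579825} = - \frac{57074536}{10579825} + i \sqrt{10}$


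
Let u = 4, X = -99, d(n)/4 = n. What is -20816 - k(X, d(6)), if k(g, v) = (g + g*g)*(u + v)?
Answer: -292472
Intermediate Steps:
d(n) = 4*n
k(g, v) = (4 + v)*(g + g**2) (k(g, v) = (g + g*g)*(4 + v) = (g + g**2)*(4 + v) = (4 + v)*(g + g**2))
-20816 - k(X, d(6)) = -20816 - (-99)*(4 + 4*6 + 4*(-99) - 396*6) = -20816 - (-99)*(4 + 24 - 396 - 99*24) = -20816 - (-99)*(4 + 24 - 396 - 2376) = -20816 - (-99)*(-2744) = -20816 - 1*271656 = -20816 - 271656 = -292472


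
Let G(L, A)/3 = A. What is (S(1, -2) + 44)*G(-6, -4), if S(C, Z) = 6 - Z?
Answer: -624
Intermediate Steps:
G(L, A) = 3*A
(S(1, -2) + 44)*G(-6, -4) = ((6 - 1*(-2)) + 44)*(3*(-4)) = ((6 + 2) + 44)*(-12) = (8 + 44)*(-12) = 52*(-12) = -624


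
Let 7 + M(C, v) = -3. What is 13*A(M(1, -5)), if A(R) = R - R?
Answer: 0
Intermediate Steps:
M(C, v) = -10 (M(C, v) = -7 - 3 = -10)
A(R) = 0
13*A(M(1, -5)) = 13*0 = 0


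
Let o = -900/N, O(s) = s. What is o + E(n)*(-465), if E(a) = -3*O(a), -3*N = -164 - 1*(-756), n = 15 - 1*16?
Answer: -205785/148 ≈ -1390.4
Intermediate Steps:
n = -1 (n = 15 - 16 = -1)
N = -592/3 (N = -(-164 - 1*(-756))/3 = -(-164 + 756)/3 = -⅓*592 = -592/3 ≈ -197.33)
E(a) = -3*a
o = 675/148 (o = -900/(-592/3) = -900*(-3/592) = 675/148 ≈ 4.5608)
o + E(n)*(-465) = 675/148 - 3*(-1)*(-465) = 675/148 + 3*(-465) = 675/148 - 1395 = -205785/148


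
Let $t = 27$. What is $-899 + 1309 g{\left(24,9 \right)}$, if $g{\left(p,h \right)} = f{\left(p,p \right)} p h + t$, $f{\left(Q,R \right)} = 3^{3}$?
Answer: $7668532$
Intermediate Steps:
$f{\left(Q,R \right)} = 27$
$g{\left(p,h \right)} = 27 + 27 h p$ ($g{\left(p,h \right)} = 27 p h + 27 = 27 h p + 27 = 27 + 27 h p$)
$-899 + 1309 g{\left(24,9 \right)} = -899 + 1309 \left(27 + 27 \cdot 9 \cdot 24\right) = -899 + 1309 \left(27 + 5832\right) = -899 + 1309 \cdot 5859 = -899 + 7669431 = 7668532$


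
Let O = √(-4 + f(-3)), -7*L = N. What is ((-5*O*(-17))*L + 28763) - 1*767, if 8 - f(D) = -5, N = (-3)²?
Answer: 193677/7 ≈ 27668.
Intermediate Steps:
N = 9
f(D) = 13 (f(D) = 8 - 1*(-5) = 8 + 5 = 13)
L = -9/7 (L = -⅐*9 = -9/7 ≈ -1.2857)
O = 3 (O = √(-4 + 13) = √9 = 3)
((-5*O*(-17))*L + 28763) - 1*767 = ((-5*3*(-17))*(-9/7) + 28763) - 1*767 = (-15*(-17)*(-9/7) + 28763) - 767 = (255*(-9/7) + 28763) - 767 = (-2295/7 + 28763) - 767 = 199046/7 - 767 = 193677/7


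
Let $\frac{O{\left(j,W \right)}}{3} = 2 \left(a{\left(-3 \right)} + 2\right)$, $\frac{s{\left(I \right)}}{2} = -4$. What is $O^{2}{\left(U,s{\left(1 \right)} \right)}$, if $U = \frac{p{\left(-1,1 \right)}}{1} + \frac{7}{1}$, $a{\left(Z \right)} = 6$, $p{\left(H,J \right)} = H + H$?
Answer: $2304$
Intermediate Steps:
$s{\left(I \right)} = -8$ ($s{\left(I \right)} = 2 \left(-4\right) = -8$)
$p{\left(H,J \right)} = 2 H$
$U = 5$ ($U = \frac{2 \left(-1\right)}{1} + \frac{7}{1} = \left(-2\right) 1 + 7 \cdot 1 = -2 + 7 = 5$)
$O{\left(j,W \right)} = 48$ ($O{\left(j,W \right)} = 3 \cdot 2 \left(6 + 2\right) = 3 \cdot 2 \cdot 8 = 3 \cdot 16 = 48$)
$O^{2}{\left(U,s{\left(1 \right)} \right)} = 48^{2} = 2304$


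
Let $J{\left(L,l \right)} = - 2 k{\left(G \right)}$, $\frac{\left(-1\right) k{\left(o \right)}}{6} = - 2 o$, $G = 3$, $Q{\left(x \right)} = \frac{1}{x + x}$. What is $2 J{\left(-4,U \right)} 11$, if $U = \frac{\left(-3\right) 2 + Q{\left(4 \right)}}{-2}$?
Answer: $-1584$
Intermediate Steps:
$Q{\left(x \right)} = \frac{1}{2 x}$
$k{\left(o \right)} = 12 o$ ($k{\left(o \right)} = - 6 \left(- 2 o\right) = 12 o$)
$U = \frac{47}{16}$ ($U = \frac{\left(-3\right) 2 + \frac{1}{2 \cdot 4}}{-2} = \left(-6 + \frac{1}{2} \cdot \frac{1}{4}\right) \left(- \frac{1}{2}\right) = \left(-6 + \frac{1}{8}\right) \left(- \frac{1}{2}\right) = \left(- \frac{47}{8}\right) \left(- \frac{1}{2}\right) = \frac{47}{16} \approx 2.9375$)
$J{\left(L,l \right)} = -72$ ($J{\left(L,l \right)} = - 2 \cdot 12 \cdot 3 = \left(-2\right) 36 = -72$)
$2 J{\left(-4,U \right)} 11 = 2 \left(-72\right) 11 = \left(-144\right) 11 = -1584$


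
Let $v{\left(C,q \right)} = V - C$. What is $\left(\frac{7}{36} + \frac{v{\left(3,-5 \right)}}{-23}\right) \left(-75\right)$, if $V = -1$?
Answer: $- \frac{7625}{276} \approx -27.627$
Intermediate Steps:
$v{\left(C,q \right)} = -1 - C$
$\left(\frac{7}{36} + \frac{v{\left(3,-5 \right)}}{-23}\right) \left(-75\right) = \left(\frac{7}{36} + \frac{-1 - 3}{-23}\right) \left(-75\right) = \left(7 \cdot \frac{1}{36} + \left(-1 - 3\right) \left(- \frac{1}{23}\right)\right) \left(-75\right) = \left(\frac{7}{36} - - \frac{4}{23}\right) \left(-75\right) = \left(\frac{7}{36} + \frac{4}{23}\right) \left(-75\right) = \frac{305}{828} \left(-75\right) = - \frac{7625}{276}$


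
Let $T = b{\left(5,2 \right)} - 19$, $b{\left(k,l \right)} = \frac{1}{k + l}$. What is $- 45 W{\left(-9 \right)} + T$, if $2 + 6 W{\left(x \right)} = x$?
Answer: $\frac{891}{14} \approx 63.643$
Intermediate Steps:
$W{\left(x \right)} = - \frac{1}{3} + \frac{x}{6}$
$T = - \frac{132}{7}$ ($T = \frac{1}{5 + 2} - 19 = \frac{1}{7} - 19 = - \frac{132}{7} \approx -18.857$)
$- 45 W{\left(-9 \right)} + T = - 45 \left(- \frac{1}{3} + \frac{1}{6} \left(-9\right)\right) - \frac{132}{7} = - 45 \left(- \frac{1}{3} - \frac{3}{2}\right) - \frac{132}{7} = \left(-45\right) \left(- \frac{11}{6}\right) - \frac{132}{7} = \frac{165}{2} - \frac{132}{7} = \frac{891}{14}$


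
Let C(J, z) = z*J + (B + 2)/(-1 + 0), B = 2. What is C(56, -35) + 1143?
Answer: -821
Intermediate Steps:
C(J, z) = -4 + J*z (C(J, z) = z*J + (2 + 2)/(-1 + 0) = J*z + 4/(-1) = J*z + 4*(-1) = J*z - 4 = -4 + J*z)
C(56, -35) + 1143 = (-4 + 56*(-35)) + 1143 = (-4 - 1960) + 1143 = -1964 + 1143 = -821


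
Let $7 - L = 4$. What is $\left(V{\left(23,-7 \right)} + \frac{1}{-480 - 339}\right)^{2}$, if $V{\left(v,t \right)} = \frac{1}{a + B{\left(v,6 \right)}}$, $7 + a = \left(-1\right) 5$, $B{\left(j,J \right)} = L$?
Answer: $\frac{8464}{670761} \approx 0.012618$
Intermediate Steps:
$L = 3$ ($L = 7 - 4 = 3$)
$B{\left(j,J \right)} = 3$
$a = -12$ ($a = -7 - 5 = -12$)
$V{\left(v,t \right)} = - \frac{1}{9}$ ($V{\left(v,t \right)} = \frac{1}{-12 + 3} = \frac{1}{-9} = - \frac{1}{9}$)
$\left(V{\left(23,-7 \right)} + \frac{1}{-480 - 339}\right)^{2} = \left(- \frac{1}{9} + \frac{1}{-480 - 339}\right)^{2} = \left(- \frac{1}{9} + \frac{1}{-819}\right)^{2} = \left(- \frac{1}{9} - \frac{1}{819}\right)^{2} = \left(- \frac{92}{819}\right)^{2} = \frac{8464}{670761}$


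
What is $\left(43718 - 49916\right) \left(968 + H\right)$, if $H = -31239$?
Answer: $187619658$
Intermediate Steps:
$\left(43718 - 49916\right) \left(968 + H\right) = \left(43718 - 49916\right) \left(968 - 31239\right) = \left(-6198\right) \left(-30271\right) = 187619658$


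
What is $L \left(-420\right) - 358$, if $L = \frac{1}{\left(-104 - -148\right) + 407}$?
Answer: $- \frac{161878}{451} \approx -358.93$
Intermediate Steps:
$L = \frac{1}{451}$ ($L = \frac{1}{\left(-104 + 148\right) + 407} = \frac{1}{44 + 407} = \frac{1}{451} \approx 0.0022173$)
$L \left(-420\right) - 358 = \frac{1}{451} \left(-420\right) - 358 = - \frac{420}{451} - 358 = - \frac{161878}{451}$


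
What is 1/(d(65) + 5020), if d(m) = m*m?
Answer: 1/9245 ≈ 0.00010817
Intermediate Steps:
d(m) = m²
1/(d(65) + 5020) = 1/(65² + 5020) = 1/(4225 + 5020) = 1/9245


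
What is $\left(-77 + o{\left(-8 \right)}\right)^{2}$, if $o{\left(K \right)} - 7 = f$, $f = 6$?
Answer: $4096$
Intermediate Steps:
$o{\left(K \right)} = 13$ ($o{\left(K \right)} = 7 + 6 = 13$)
$\left(-77 + o{\left(-8 \right)}\right)^{2} = \left(-77 + 13\right)^{2} = \left(-64\right)^{2} = 4096$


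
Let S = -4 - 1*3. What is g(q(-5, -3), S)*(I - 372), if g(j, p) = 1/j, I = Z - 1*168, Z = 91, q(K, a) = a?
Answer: 449/3 ≈ 149.67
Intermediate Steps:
I = -77 (I = 91 - 1*168 = 91 - 168 = -77)
S = -7 (S = -4 - 3 = -7)
g(q(-5, -3), S)*(I - 372) = (-77 - 372)/(-3) = -⅓*(-449) = 449/3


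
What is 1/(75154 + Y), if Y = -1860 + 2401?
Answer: 1/75695 ≈ 1.3211e-5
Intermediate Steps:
Y = 541
1/(75154 + Y) = 1/(75154 + 541) = 1/75695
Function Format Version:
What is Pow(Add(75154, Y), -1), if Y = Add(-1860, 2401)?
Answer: Rational(1, 75695) ≈ 1.3211e-5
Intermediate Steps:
Y = 541
Pow(Add(75154, Y), -1) = Pow(Add(75154, 541), -1) = Pow(75695, -1) = Rational(1, 75695)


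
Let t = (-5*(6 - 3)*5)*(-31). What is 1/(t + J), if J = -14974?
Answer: -1/12649 ≈ -7.9058e-5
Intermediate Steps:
t = 2325 (t = (-5*3*5)*(-31) = -15*5*(-31) = -75*(-31) = 2325)
1/(t + J) = 1/(2325 - 14974) = 1/(-12649) = -1/12649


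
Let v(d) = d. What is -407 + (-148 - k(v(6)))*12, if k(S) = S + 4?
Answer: -2303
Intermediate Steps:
k(S) = 4 + S
-407 + (-148 - k(v(6)))*12 = -407 + (-148 - (4 + 6))*12 = -407 + (-148 - 1*10)*12 = -407 + (-148 - 10)*12 = -407 - 158*12 = -407 - 1896 = -2303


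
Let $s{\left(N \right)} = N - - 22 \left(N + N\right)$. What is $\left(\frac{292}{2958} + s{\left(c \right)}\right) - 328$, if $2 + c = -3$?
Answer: $- \frac{817741}{1479} \approx -552.9$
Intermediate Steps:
$c = -5$ ($c = -2 - 3 = -5$)
$s{\left(N \right)} = 45 N$ ($s{\left(N \right)} = N - - 22 \cdot 2 N = N - - 44 N = N + 44 N = 45 N$)
$\left(\frac{292}{2958} + s{\left(c \right)}\right) - 328 = \left(\frac{292}{2958} + 45 \left(-5\right)\right) - 328 = \left(292 \cdot \frac{1}{2958} - 225\right) - 328 = \left(\frac{146}{1479} - 225\right) - 328 = - \frac{332629}{1479} - 328 = - \frac{817741}{1479}$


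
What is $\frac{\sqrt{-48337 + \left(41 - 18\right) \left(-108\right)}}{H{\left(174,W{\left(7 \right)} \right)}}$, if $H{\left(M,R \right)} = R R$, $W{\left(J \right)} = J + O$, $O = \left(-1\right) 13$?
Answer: $\frac{i \sqrt{50821}}{36} \approx 6.2621 i$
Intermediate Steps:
$O = -13$
$W{\left(J \right)} = -13 + J$ ($W{\left(J \right)} = J - 13 = -13 + J$)
$H{\left(M,R \right)} = R^{2}$
$\frac{\sqrt{-48337 + \left(41 - 18\right) \left(-108\right)}}{H{\left(174,W{\left(7 \right)} \right)}} = \frac{\sqrt{-48337 + \left(41 - 18\right) \left(-108\right)}}{\left(-13 + 7\right)^{2}} = \frac{\sqrt{-48337 + 23 \left(-108\right)}}{\left(-6\right)^{2}} = \frac{\sqrt{-48337 - 2484}}{36} = \sqrt{-50821} \cdot \frac{1}{36} = i \sqrt{50821} \cdot \frac{1}{36} = \frac{i \sqrt{50821}}{36}$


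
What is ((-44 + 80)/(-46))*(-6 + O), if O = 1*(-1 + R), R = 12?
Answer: -90/23 ≈ -3.9130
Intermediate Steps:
O = 11 (O = 1*(-1 + 12) = 1*11 = 11)
((-44 + 80)/(-46))*(-6 + O) = ((-44 + 80)/(-46))*(-6 + 11) = (36*(-1/46))*5 = -18/23*5 = -90/23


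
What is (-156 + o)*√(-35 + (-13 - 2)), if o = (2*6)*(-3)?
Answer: -960*I*√2 ≈ -1357.6*I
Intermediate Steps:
o = -36 (o = 12*(-3) = -36)
(-156 + o)*√(-35 + (-13 - 2)) = (-156 - 36)*√(-35 + (-13 - 2)) = -192*√(-35 - 15) = -960*I*√2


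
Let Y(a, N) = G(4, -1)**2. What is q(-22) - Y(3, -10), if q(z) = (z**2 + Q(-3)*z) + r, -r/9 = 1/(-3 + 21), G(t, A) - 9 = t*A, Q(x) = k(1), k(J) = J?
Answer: 873/2 ≈ 436.50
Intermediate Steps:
Q(x) = 1
G(t, A) = 9 + A*t (G(t, A) = 9 + t*A = 9 + A*t)
r = -1/2 (r = -9/(-3 + 21) = -9/18 = -9*1/18 = -1/2 ≈ -0.50000)
Y(a, N) = 25 (Y(a, N) = (9 - 1*4)**2 = (9 - 4)**2 = 5**2 = 25)
q(z) = -1/2 + z + z**2 (q(z) = (z**2 + 1*z) - 1/2 = (z**2 + z) - 1/2 = (z + z**2) - 1/2 = -1/2 + z + z**2)
q(-22) - Y(3, -10) = (-1/2 - 22 + (-22)**2) - 1*25 = (-1/2 - 22 + 484) - 25 = 923/2 - 25 = 873/2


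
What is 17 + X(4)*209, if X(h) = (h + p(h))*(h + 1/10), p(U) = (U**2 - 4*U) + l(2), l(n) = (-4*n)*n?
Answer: -51329/5 ≈ -10266.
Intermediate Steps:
l(n) = -4*n**2
p(U) = -16 + U**2 - 4*U (p(U) = (U**2 - 4*U) - 4*2**2 = (U**2 - 4*U) - 4*4 = (U**2 - 4*U) - 16 = -16 + U**2 - 4*U)
X(h) = (1/10 + h)*(-16 + h**2 - 3*h) (X(h) = (h + (-16 + h**2 - 4*h))*(h + 1/10) = (-16 + h**2 - 3*h)*(h + 1/10) = (-16 + h**2 - 3*h)*(1/10 + h) = (1/10 + h)*(-16 + h**2 - 3*h))
17 + X(4)*209 = 17 + (-8/5 + 4**3 - 163/10*4 - 29/10*4**2)*209 = 17 + (-8/5 + 64 - 326/5 - 29/10*16)*209 = 17 + (-8/5 + 64 - 326/5 - 232/5)*209 = 17 - 246/5*209 = 17 - 51414/5 = -51329/5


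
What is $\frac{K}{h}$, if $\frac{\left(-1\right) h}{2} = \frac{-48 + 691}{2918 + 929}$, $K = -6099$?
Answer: $\frac{23462853}{1286} \approx 18245.0$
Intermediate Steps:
$h = - \frac{1286}{3847}$ ($h = - 2 \frac{-48 + 691}{2918 + 929} = - 2 \cdot \frac{643}{3847} = - 2 \cdot 643 \cdot \frac{1}{3847} = \left(-2\right) \frac{643}{3847} = - \frac{1286}{3847} \approx -0.33429$)
$\frac{K}{h} = - \frac{6099}{- \frac{1286}{3847}} = \left(-6099\right) \left(- \frac{3847}{1286}\right) = \frac{23462853}{1286}$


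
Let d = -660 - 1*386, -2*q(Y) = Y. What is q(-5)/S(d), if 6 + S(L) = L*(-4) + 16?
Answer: 5/8388 ≈ 0.00059609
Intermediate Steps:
q(Y) = -Y/2
d = -1046 (d = -660 - 386 = -1046)
S(L) = 10 - 4*L (S(L) = -6 + (L*(-4) + 16) = -6 + (-4*L + 16) = -6 + (16 - 4*L) = 10 - 4*L)
q(-5)/S(d) = (-½*(-5))/(10 - 4*(-1046)) = (5/2)/(10 + 4184) = (5/2)/4194 = (1/4194)*(5/2) = 5/8388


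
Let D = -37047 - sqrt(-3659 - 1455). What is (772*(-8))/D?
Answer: 228802272/1372485323 - 6176*I*sqrt(5114)/1372485323 ≈ 0.16671 - 0.0003218*I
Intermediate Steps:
D = -37047 - I*sqrt(5114) (D = -37047 - sqrt(-5114) = -37047 - I*sqrt(5114) ≈ -37047.0 - 71.512*I)
(772*(-8))/D = (772*(-8))/(-37047 - I*sqrt(5114)) = -6176/(-37047 - I*sqrt(5114))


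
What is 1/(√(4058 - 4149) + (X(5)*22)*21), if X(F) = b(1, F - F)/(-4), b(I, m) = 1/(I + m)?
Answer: -66/7675 - 4*I*√91/53725 ≈ -0.0085994 - 0.00071024*I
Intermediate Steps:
X(F) = -¼ (X(F) = 1/((1 + (F - F))*(-4)) = -¼/(1 + 0) = -¼/1 = 1*(-¼) = -¼)
1/(√(4058 - 4149) + (X(5)*22)*21) = 1/(√(4058 - 4149) - ¼*22*21) = 1/(√(-91) - 11/2*21) = 1/(I*√91 - 231/2) = 1/(-231/2 + I*√91)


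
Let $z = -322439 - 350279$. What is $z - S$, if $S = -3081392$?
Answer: $2408674$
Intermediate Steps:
$z = -672718$ ($z = -322439 - 350279 = -672718$)
$z - S = -672718 - -3081392 = -672718 + 3081392 = 2408674$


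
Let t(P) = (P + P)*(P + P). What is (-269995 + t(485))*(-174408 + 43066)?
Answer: -88118004510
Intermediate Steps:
t(P) = 4*P**2 (t(P) = (2*P)*(2*P) = 4*P**2)
(-269995 + t(485))*(-174408 + 43066) = (-269995 + 4*485**2)*(-174408 + 43066) = (-269995 + 4*235225)*(-131342) = (-269995 + 940900)*(-131342) = 670905*(-131342) = -88118004510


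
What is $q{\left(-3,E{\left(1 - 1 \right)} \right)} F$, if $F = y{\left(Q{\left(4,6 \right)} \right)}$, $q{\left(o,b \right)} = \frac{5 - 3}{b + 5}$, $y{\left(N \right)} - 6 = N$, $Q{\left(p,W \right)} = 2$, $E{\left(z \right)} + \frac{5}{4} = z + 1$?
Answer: $\frac{64}{19} \approx 3.3684$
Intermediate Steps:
$E{\left(z \right)} = - \frac{1}{4} + z$ ($E{\left(z \right)} = - \frac{5}{4} + \left(z + 1\right) = - \frac{5}{4} + \left(1 + z\right) = - \frac{1}{4} + z$)
$y{\left(N \right)} = 6 + N$
$q{\left(o,b \right)} = \frac{2}{5 + b}$
$F = 8$ ($F = 6 + 2 = 8$)
$q{\left(-3,E{\left(1 - 1 \right)} \right)} F = \frac{2}{5 + \left(- \frac{1}{4} + \left(1 - 1\right)\right)} 8 = \frac{2}{5 + \left(- \frac{1}{4} + 0\right)} 8 = \frac{2}{5 - \frac{1}{4}} \cdot 8 = \frac{2}{\frac{19}{4}} \cdot 8 = 2 \cdot \frac{4}{19} \cdot 8 = \frac{8}{19} \cdot 8 = \frac{64}{19}$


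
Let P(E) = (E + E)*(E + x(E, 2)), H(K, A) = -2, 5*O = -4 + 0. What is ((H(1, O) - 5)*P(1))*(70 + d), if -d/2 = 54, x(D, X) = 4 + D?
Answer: 3192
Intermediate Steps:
O = -⅘ (O = (-4 + 0)/5 = (⅕)*(-4) = -⅘ ≈ -0.80000)
d = -108 (d = -2*54 = -108)
P(E) = 2*E*(4 + 2*E) (P(E) = (E + E)*(E + (4 + E)) = (2*E)*(4 + 2*E) = 2*E*(4 + 2*E))
((H(1, O) - 5)*P(1))*(70 + d) = ((-2 - 5)*(4*1*(2 + 1)))*(70 - 108) = -28*3*(-38) = -7*12*(-38) = -84*(-38) = 3192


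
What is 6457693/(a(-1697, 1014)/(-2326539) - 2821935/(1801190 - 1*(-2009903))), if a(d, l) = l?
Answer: -19086048531633849337/2189735427089 ≈ -8.7161e+6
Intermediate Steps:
6457693/(a(-1697, 1014)/(-2326539) - 2821935/(1801190 - 1*(-2009903))) = 6457693/(1014/(-2326539) - 2821935/(1801190 - 1*(-2009903))) = 6457693/(1014*(-1/2326539) - 2821935/(1801190 + 2009903)) = 6457693/(-338/775513 - 2821935/3811093) = 6457693/(-2189735427089/2955552165709) = 6457693*(-2955552165709/2189735427089) = -19086048531633849337/2189735427089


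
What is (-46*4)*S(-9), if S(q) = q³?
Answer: 134136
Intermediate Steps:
(-46*4)*S(-9) = -46*4*(-9)³ = -184*(-729) = 134136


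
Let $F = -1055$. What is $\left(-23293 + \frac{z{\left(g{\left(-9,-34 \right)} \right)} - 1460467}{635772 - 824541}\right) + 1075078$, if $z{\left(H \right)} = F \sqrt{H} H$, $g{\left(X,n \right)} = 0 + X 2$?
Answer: $\frac{198545863132}{188769} - \frac{18990 i \sqrt{2}}{62923} \approx 1.0518 \cdot 10^{6} - 0.42681 i$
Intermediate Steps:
$g{\left(X,n \right)} = 2 X$ ($g{\left(X,n \right)} = 0 + 2 X = 2 X$)
$z{\left(H \right)} = - 1055 H^{\frac{3}{2}}$ ($z{\left(H \right)} = - 1055 \sqrt{H} H = - 1055 H^{\frac{3}{2}}$)
$\left(-23293 + \frac{z{\left(g{\left(-9,-34 \right)} \right)} - 1460467}{635772 - 824541}\right) + 1075078 = \left(-23293 + \frac{- 1055 \left(2 \left(-9\right)\right)^{\frac{3}{2}} - 1460467}{635772 - 824541}\right) + 1075078 = \left(-23293 + \frac{- 1055 \left(-18\right)^{\frac{3}{2}} - 1460467}{-188769}\right) + 1075078 = \left(-23293 + \left(- 1055 \left(- 54 i \sqrt{2}\right) - 1460467\right) \left(- \frac{1}{188769}\right)\right) + 1075078 = \left(-23293 + \left(56970 i \sqrt{2} - 1460467\right) \left(- \frac{1}{188769}\right)\right) + 1075078 = \left(-23293 + \left(-1460467 + 56970 i \sqrt{2}\right) \left(- \frac{1}{188769}\right)\right) + 1075078 = \left(-23293 + \left(\frac{1460467}{188769} - \frac{18990 i \sqrt{2}}{62923}\right)\right) + 1075078 = \left(- \frac{4395535850}{188769} - \frac{18990 i \sqrt{2}}{62923}\right) + 1075078 = \frac{198545863132}{188769} - \frac{18990 i \sqrt{2}}{62923}$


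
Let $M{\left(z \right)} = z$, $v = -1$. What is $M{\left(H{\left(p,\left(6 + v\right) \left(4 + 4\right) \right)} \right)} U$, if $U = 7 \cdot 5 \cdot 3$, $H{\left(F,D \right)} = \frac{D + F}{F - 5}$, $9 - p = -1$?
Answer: $1050$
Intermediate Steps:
$p = 10$ ($p = 9 - -1 = 9 + 1 = 10$)
$H{\left(F,D \right)} = \frac{D + F}{-5 + F}$
$U = 105$ ($U = 35 \cdot 3 = 105$)
$M{\left(H{\left(p,\left(6 + v\right) \left(4 + 4\right) \right)} \right)} U = \frac{\left(6 - 1\right) \left(4 + 4\right) + 10}{-5 + 10} \cdot 105 = \frac{5 \cdot 8 + 10}{5} \cdot 105 = \frac{40 + 10}{5} \cdot 105 = \frac{1}{5} \cdot 50 \cdot 105 = 10 \cdot 105 = 1050$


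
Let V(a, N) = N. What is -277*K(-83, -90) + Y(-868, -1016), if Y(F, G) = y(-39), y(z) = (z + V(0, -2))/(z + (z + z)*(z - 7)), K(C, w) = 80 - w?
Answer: -167122451/3549 ≈ -47090.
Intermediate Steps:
y(z) = (-2 + z)/(z + 2*z*(-7 + z)) (y(z) = (z - 2)/(z + (z + z)*(z - 7)) = (-2 + z)/(z + (2*z)*(-7 + z)) = (-2 + z)/(z + 2*z*(-7 + z)))
Y(F, G) = -41/3549 (Y(F, G) = (-2 - 39)/((-39)*(-13 + 2*(-39))) = -1/39*(-41)/(-13 - 78) = -1/39*(-41)/(-91) = -1/39*(-1/91)*(-41) = -41/3549)
-277*K(-83, -90) + Y(-868, -1016) = -277*(80 - 1*(-90)) - 41/3549 = -277*(80 + 90) - 41/3549 = -277*170 - 41/3549 = -47090 - 41/3549 = -167122451/3549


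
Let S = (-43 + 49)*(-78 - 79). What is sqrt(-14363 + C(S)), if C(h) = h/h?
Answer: I*sqrt(14362) ≈ 119.84*I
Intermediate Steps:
S = -942 (S = 6*(-157) = -942)
C(h) = 1
sqrt(-14363 + C(S)) = sqrt(-14363 + 1) = sqrt(-14362) = I*sqrt(14362)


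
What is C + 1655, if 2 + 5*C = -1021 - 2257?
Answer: 999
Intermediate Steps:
C = -656 (C = -⅖ + (-1021 - 2257)/5 = -⅖ + (⅕)*(-3278) = -⅖ - 3278/5 = -656)
C + 1655 = -656 + 1655 = 999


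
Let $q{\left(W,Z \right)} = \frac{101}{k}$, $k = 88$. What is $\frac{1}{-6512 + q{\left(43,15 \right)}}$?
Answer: $- \frac{88}{572955} \approx -0.00015359$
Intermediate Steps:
$q{\left(W,Z \right)} = \frac{101}{88}$
$\frac{1}{-6512 + q{\left(43,15 \right)}} = \frac{1}{-6512 + \frac{101}{88}} = \frac{1}{- \frac{572955}{88}} = - \frac{88}{572955}$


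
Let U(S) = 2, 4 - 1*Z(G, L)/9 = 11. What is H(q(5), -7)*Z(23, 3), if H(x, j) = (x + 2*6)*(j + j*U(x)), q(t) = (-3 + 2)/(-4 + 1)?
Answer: 16317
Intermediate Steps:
q(t) = ⅓ (q(t) = -1/(-3) = -1*(-⅓) = ⅓)
Z(G, L) = -63 (Z(G, L) = 36 - 9*11 = 36 - 99 = -63)
H(x, j) = 3*j*(12 + x) (H(x, j) = (x + 2*6)*(j + j*2) = (x + 12)*(j + 2*j) = (12 + x)*(3*j) = 3*j*(12 + x))
H(q(5), -7)*Z(23, 3) = (3*(-7)*(12 + ⅓))*(-63) = (3*(-7)*(37/3))*(-63) = -259*(-63) = 16317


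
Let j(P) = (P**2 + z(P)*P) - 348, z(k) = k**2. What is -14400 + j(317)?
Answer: 31940754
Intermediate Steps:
j(P) = -348 + P**2 + P**3 (j(P) = (P**2 + P**2*P) - 348 = (P**2 + P**3) - 348 = -348 + P**2 + P**3)
-14400 + j(317) = -14400 + (-348 + 317**2 + 317**3) = -14400 + (-348 + 100489 + 31855013) = -14400 + 31955154 = 31940754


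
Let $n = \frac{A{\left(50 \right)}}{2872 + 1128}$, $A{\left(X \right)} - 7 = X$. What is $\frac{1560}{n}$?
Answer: $\frac{2080000}{19} \approx 1.0947 \cdot 10^{5}$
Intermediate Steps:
$A{\left(X \right)} = 7 + X$
$n = \frac{57}{4000}$ ($n = \frac{7 + 50}{2872 + 1128} = \frac{57}{4000} \approx 0.01425$)
$\frac{1560}{n} = \frac{1560}{\frac{57}{4000}} = 1560 \cdot \frac{4000}{57} = \frac{2080000}{19}$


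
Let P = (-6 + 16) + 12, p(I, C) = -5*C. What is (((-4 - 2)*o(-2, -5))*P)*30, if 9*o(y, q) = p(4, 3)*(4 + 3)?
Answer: 46200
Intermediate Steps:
o(y, q) = -35/3 (o(y, q) = ((-5*3)*(4 + 3))/9 = (-15*7)/9 = (⅑)*(-105) = -35/3)
P = 22 (P = 10 + 12 = 22)
(((-4 - 2)*o(-2, -5))*P)*30 = (((-4 - 2)*(-35/3))*22)*30 = (-6*(-35/3)*22)*30 = (70*22)*30 = 1540*30 = 46200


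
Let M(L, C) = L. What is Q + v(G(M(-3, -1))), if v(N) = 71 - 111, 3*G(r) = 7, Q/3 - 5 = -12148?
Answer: -36469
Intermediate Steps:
Q = -36429 (Q = 15 + 3*(-12148) = 15 - 36444 = -36429)
G(r) = 7/3 (G(r) = (⅓)*7 = 7/3)
v(N) = -40
Q + v(G(M(-3, -1))) = -36429 - 40 = -36469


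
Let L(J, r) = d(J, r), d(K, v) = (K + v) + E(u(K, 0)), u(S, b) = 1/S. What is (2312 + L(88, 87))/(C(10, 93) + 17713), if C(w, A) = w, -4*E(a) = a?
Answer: 875423/6238496 ≈ 0.14033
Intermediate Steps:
E(a) = -a/4
d(K, v) = K + v - 1/(4*K) (d(K, v) = (K + v) - 1/(4*K) = K + v - 1/(4*K))
L(J, r) = J + r - 1/(4*J)
(2312 + L(88, 87))/(C(10, 93) + 17713) = (2312 + (88 + 87 - ¼/88))/(10 + 17713) = (2312 + (88 + 87 - ¼*1/88))/17723 = (2312 + (88 + 87 - 1/352))*(1/17723) = (2312 + 61599/352)*(1/17723) = (875423/352)*(1/17723) = 875423/6238496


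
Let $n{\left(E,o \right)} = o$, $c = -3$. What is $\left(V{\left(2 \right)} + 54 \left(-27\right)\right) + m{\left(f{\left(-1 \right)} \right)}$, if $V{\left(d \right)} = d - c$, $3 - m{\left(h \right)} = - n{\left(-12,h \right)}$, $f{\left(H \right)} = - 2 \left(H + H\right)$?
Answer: $-1446$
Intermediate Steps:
$f{\left(H \right)} = - 4 H$ ($f{\left(H \right)} = - 2 \cdot 2 H = - 4 H$)
$m{\left(h \right)} = 3 + h$ ($m{\left(h \right)} = 3 - - h = 3 + h$)
$V{\left(d \right)} = 3 + d$ ($V{\left(d \right)} = d - -3 = d + 3 = 3 + d$)
$\left(V{\left(2 \right)} + 54 \left(-27\right)\right) + m{\left(f{\left(-1 \right)} \right)} = \left(\left(3 + 2\right) + 54 \left(-27\right)\right) + \left(3 - -4\right) = \left(5 - 1458\right) + \left(3 + 4\right) = -1453 + 7 = -1446$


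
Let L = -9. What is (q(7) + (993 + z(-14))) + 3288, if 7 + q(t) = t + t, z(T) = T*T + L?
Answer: 4475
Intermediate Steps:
z(T) = -9 + T**2 (z(T) = T*T - 9 = T**2 - 9 = -9 + T**2)
q(t) = -7 + 2*t (q(t) = -7 + (t + t) = -7 + 2*t)
(q(7) + (993 + z(-14))) + 3288 = ((-7 + 2*7) + (993 + (-9 + (-14)**2))) + 3288 = ((-7 + 14) + (993 + (-9 + 196))) + 3288 = (7 + (993 + 187)) + 3288 = (7 + 1180) + 3288 = 1187 + 3288 = 4475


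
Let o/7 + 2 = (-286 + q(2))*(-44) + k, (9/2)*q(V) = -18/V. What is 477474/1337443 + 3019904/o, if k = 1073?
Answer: 4084882941746/128663354043 ≈ 31.749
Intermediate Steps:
q(V) = -4/V (q(V) = 2*(-18/V)/9 = -4/V)
o = 96201 (o = -14 + 7*((-286 - 4/2)*(-44) + 1073) = -14 + 7*((-286 - 4*1/2)*(-44) + 1073) = -14 + 7*((-286 - 2)*(-44) + 1073) = -14 + 7*(-288*(-44) + 1073) = -14 + 7*(12672 + 1073) = -14 + 7*13745 = -14 + 96215 = 96201)
477474/1337443 + 3019904/o = 477474/1337443 + 3019904/96201 = 4084882941746/128663354043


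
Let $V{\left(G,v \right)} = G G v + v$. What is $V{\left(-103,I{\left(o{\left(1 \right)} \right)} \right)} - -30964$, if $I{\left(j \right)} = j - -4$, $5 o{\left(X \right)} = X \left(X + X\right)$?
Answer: $77648$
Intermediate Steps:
$o{\left(X \right)} = \frac{2 X^{2}}{5}$ ($o{\left(X \right)} = \frac{X \left(X + X\right)}{5} = \frac{X 2 X}{5} = \frac{2 X^{2}}{5}$)
$I{\left(j \right)} = 4 + j$ ($I{\left(j \right)} = j + 4 = 4 + j$)
$V{\left(G,v \right)} = v + v G^{2}$ ($V{\left(G,v \right)} = G^{2} v + v = v G^{2} + v = v + v G^{2}$)
$V{\left(-103,I{\left(o{\left(1 \right)} \right)} \right)} - -30964 = \left(4 + \frac{2 \cdot 1^{2}}{5}\right) \left(1 + \left(-103\right)^{2}\right) - -30964 = \left(4 + \frac{2}{5} \cdot 1\right) \left(1 + 10609\right) + 30964 = \left(4 + \frac{2}{5}\right) 10610 + 30964 = \frac{22}{5} \cdot 10610 + 30964 = 46684 + 30964 = 77648$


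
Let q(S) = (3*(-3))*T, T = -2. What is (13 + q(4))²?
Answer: 961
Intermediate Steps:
q(S) = 18 (q(S) = (3*(-3))*(-2) = -9*(-2) = 18)
(13 + q(4))² = (13 + 18)² = 31² = 961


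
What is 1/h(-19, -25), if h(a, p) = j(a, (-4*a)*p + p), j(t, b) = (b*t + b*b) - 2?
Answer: 1/3742198 ≈ 2.6722e-7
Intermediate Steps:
j(t, b) = -2 + b² + b*t (j(t, b) = (b*t + b²) - 2 = (b² + b*t) - 2 = -2 + b² + b*t)
h(a, p) = -2 + (p - 4*a*p)² + a*(p - 4*a*p) (h(a, p) = -2 + ((-4*a)*p + p)² + ((-4*a)*p + p)*a = -2 + (-4*a*p + p)² + (-4*a*p + p)*a = -2 + (p - 4*a*p)² + (p - 4*a*p)*a = -2 + (p - 4*a*p)² + a*(p - 4*a*p))
1/h(-19, -25) = 1/(-2 + (-25)²*(-1 + 4*(-19))² - 1*(-19)*(-25)*(-1 + 4*(-19))) = 1/(-2 + 625*(-1 - 76)² - 1*(-19)*(-25)*(-1 - 76)) = 1/(-2 + 625*(-77)² - 1*(-19)*(-25)*(-77)) = 1/(-2 + 625*5929 + 36575) = 1/(-2 + 3705625 + 36575) = 1/3742198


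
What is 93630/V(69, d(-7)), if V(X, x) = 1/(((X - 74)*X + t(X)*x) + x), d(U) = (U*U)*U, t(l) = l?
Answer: -2280358650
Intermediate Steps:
d(U) = U**3 (d(U) = U**2*U = U**3)
V(X, x) = 1/(x + X*x + X*(-74 + X)) (V(X, x) = 1/(((X - 74)*X + X*x) + x) = 1/(((-74 + X)*X + X*x) + x) = 1/((X*(-74 + X) + X*x) + x) = 1/((X*x + X*(-74 + X)) + x) = 1/(x + X*x + X*(-74 + X)))
93630/V(69, d(-7)) = 93630/(1/((-7)**3 + 69**2 - 74*69 + 69*(-7)**3)) = 93630/(1/(-343 + 4761 - 5106 + 69*(-343))) = 93630/(1/(-343 + 4761 - 5106 - 23667)) = 93630/(1/(-24355)) = 93630/(-1/24355) = 93630*(-24355) = -2280358650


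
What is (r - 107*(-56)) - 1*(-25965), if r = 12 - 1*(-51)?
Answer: 32020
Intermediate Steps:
r = 63 (r = 12 + 51 = 63)
(r - 107*(-56)) - 1*(-25965) = (63 - 107*(-56)) - 1*(-25965) = (63 + 5992) + 25965 = 6055 + 25965 = 32020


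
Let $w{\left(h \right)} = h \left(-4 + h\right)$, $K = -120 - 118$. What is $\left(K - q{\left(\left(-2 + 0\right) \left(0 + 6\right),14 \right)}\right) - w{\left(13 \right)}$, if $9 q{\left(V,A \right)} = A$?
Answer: $- \frac{3209}{9} \approx -356.56$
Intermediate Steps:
$q{\left(V,A \right)} = \frac{A}{9}$
$K = -238$
$\left(K - q{\left(\left(-2 + 0\right) \left(0 + 6\right),14 \right)}\right) - w{\left(13 \right)} = \left(-238 - \frac{1}{9} \cdot 14\right) - 13 \left(-4 + 13\right) = \left(-238 - \frac{14}{9}\right) - 13 \cdot 9 = \left(-238 - \frac{14}{9}\right) - 117 = - \frac{2156}{9} - 117 = - \frac{3209}{9}$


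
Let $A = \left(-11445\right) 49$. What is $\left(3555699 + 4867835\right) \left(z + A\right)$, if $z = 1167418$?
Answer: $5109825230342$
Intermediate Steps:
$A = -560805$
$\left(3555699 + 4867835\right) \left(z + A\right) = \left(3555699 + 4867835\right) \left(1167418 - 560805\right) = 8423534 \cdot 606613 = 5109825230342$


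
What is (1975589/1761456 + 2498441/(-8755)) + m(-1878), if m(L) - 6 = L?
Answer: -33252734116561/15421547280 ≈ -2156.3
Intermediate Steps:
m(L) = 6 + L
(1975589/1761456 + 2498441/(-8755)) + m(-1878) = (1975589/1761456 + 2498441/(-8755)) + (6 - 1878) = (1975589*(1/1761456) + 2498441*(-1/8755)) - 1872 = (1975589/1761456 - 2498441/8755) - 1872 = -4383597608401/15421547280 - 1872 = -33252734116561/15421547280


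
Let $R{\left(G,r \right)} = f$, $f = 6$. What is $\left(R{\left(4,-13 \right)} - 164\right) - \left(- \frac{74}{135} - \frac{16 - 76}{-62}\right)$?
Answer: $- \frac{654886}{4185} \approx -156.48$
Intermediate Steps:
$R{\left(G,r \right)} = 6$
$\left(R{\left(4,-13 \right)} - 164\right) - \left(- \frac{74}{135} - \frac{16 - 76}{-62}\right) = \left(6 - 164\right) - \left(- \frac{74}{135} - \frac{16 - 76}{-62}\right) = -158 - - \frac{6344}{4185} = -158 + \left(\frac{74}{135} + \frac{30}{31}\right) = -158 + \frac{6344}{4185} = - \frac{654886}{4185}$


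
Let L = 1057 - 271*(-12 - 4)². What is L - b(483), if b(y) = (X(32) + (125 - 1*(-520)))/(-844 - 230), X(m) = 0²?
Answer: -24457987/358 ≈ -68318.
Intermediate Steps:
X(m) = 0
L = -68319 (L = 1057 - 271*(-16)² = 1057 - 271*256 = 1057 - 69376 = -68319)
b(y) = -215/358 (b(y) = (0 + (125 - 1*(-520)))/(-844 - 230) = (0 + (125 + 520))/(-1074) = (0 + 645)*(-1/1074) = 645*(-1/1074) = -215/358)
L - b(483) = -68319 - 1*(-215/358) = -68319 + 215/358 = -24457987/358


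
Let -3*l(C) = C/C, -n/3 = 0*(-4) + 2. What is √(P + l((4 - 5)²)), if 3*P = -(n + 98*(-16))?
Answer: 11*√39/3 ≈ 22.898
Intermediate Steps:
n = -6 (n = -3*(0*(-4) + 2) = -3*(0 + 2) = -3*2 = -6)
P = 1574/3 (P = (-(-6 + 98*(-16)))/3 = (-(-6 - 1568))/3 = (-1*(-1574))/3 = (⅓)*1574 = 1574/3 ≈ 524.67)
l(C) = -⅓ (l(C) = -C/(3*C) = -⅓*1 = -⅓)
√(P + l((4 - 5)²)) = √(1574/3 - ⅓) = √(1573/3) = 11*√39/3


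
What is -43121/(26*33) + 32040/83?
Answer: 1839329/5478 ≈ 335.77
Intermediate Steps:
-43121/(26*33) + 32040/83 = -43121/858 + 32040*(1/83) = -43121*1/858 + 32040/83 = -3317/66 + 32040/83 = 1839329/5478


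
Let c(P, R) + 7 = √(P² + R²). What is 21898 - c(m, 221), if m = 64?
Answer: 21905 - √52937 ≈ 21675.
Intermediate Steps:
c(P, R) = -7 + √(P² + R²)
21898 - c(m, 221) = 21898 - (-7 + √(64² + 221²)) = 21898 - (-7 + √(4096 + 48841)) = 21898 - (-7 + √52937) = 21898 + (7 - √52937) = 21905 - √52937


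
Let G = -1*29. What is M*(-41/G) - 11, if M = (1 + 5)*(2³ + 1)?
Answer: 1895/29 ≈ 65.345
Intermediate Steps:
G = -29
M = 54 (M = 6*(8 + 1) = 6*9 = 54)
M*(-41/G) - 11 = 54*(-41/(-29)) - 11 = 54*(-41*(-1/29)) - 11 = 54*(41/29) - 11 = 2214/29 - 11 = 1895/29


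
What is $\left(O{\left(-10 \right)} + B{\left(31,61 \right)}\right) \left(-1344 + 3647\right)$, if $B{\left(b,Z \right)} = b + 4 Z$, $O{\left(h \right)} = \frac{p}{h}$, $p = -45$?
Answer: $\frac{1287377}{2} \approx 6.4369 \cdot 10^{5}$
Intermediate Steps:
$O{\left(h \right)} = - \frac{45}{h}$
$\left(O{\left(-10 \right)} + B{\left(31,61 \right)}\right) \left(-1344 + 3647\right) = \left(- \frac{45}{-10} + \left(31 + 4 \cdot 61\right)\right) \left(-1344 + 3647\right) = \left(\left(-45\right) \left(- \frac{1}{10}\right) + \left(31 + 244\right)\right) 2303 = \left(\frac{9}{2} + 275\right) 2303 = \frac{559}{2} \cdot 2303 = \frac{1287377}{2}$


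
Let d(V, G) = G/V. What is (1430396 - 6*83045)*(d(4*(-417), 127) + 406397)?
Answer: 315930157968347/834 ≈ 3.7881e+11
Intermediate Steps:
(1430396 - 6*83045)*(d(4*(-417), 127) + 406397) = (1430396 - 6*83045)*(127/((4*(-417))) + 406397) = (1430396 - 498270)*(127/(-1668) + 406397) = 932126*(127*(-1/1668) + 406397) = 932126*(-127/1668 + 406397) = 932126*(677870069/1668) = 315930157968347/834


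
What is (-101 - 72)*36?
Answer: -6228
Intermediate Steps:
(-101 - 72)*36 = -173*36 = -6228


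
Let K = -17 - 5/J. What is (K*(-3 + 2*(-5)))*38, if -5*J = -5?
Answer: 10868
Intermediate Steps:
J = 1 (J = -⅕*(-5) = 1)
K = -22 (K = -17 - 5/1 = -17 - 5*1 = -17 - 5 = -22)
(K*(-3 + 2*(-5)))*38 = -22*(-3 + 2*(-5))*38 = -22*(-3 - 10)*38 = -22*(-13)*38 = 286*38 = 10868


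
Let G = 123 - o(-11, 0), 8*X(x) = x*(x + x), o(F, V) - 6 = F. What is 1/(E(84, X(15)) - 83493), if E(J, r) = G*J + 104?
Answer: -1/72637 ≈ -1.3767e-5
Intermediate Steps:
o(F, V) = 6 + F
X(x) = x**2/4 (X(x) = (x*(x + x))/8 = (x*(2*x))/8 = (2*x**2)/8 = x**2/4)
G = 128 (G = 123 - (6 - 11) = 123 - 1*(-5) = 123 + 5 = 128)
E(J, r) = 104 + 128*J (E(J, r) = 128*J + 104 = 104 + 128*J)
1/(E(84, X(15)) - 83493) = 1/((104 + 128*84) - 83493) = 1/((104 + 10752) - 83493) = 1/(10856 - 83493) = 1/(-72637) = -1/72637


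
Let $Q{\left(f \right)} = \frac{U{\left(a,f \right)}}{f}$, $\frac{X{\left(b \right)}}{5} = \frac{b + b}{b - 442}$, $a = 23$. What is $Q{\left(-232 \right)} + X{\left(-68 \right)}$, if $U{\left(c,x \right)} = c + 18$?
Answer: $\frac{805}{696} \approx 1.1566$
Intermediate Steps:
$X{\left(b \right)} = \frac{10 b}{-442 + b}$ ($X{\left(b \right)} = 5 \frac{b + b}{b - 442} = 5 \frac{2 b}{-442 + b} = \frac{10 b}{-442 + b}$)
$U{\left(c,x \right)} = 18 + c$
$Q{\left(f \right)} = \frac{41}{f}$ ($Q{\left(f \right)} = \frac{18 + 23}{f} = \frac{41}{f}$)
$Q{\left(-232 \right)} + X{\left(-68 \right)} = \frac{41}{-232} + 10 \left(-68\right) \frac{1}{-442 - 68} = 41 \left(- \frac{1}{232}\right) + 10 \left(-68\right) \frac{1}{-510} = - \frac{41}{232} + 10 \left(-68\right) \left(- \frac{1}{510}\right) = - \frac{41}{232} + \frac{4}{3} = \frac{805}{696}$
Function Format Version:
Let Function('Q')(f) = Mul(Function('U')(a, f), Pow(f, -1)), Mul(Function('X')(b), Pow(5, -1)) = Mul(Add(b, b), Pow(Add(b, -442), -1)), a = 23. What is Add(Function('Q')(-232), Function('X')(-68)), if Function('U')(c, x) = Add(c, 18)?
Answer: Rational(805, 696) ≈ 1.1566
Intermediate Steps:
Function('X')(b) = Mul(10, b, Pow(Add(-442, b), -1)) (Function('X')(b) = Mul(5, Mul(Add(b, b), Pow(Add(b, -442), -1))) = Mul(5, Mul(Mul(2, b), Pow(Add(-442, b), -1))) = Mul(5, Mul(2, b, Pow(Add(-442, b), -1))) = Mul(10, b, Pow(Add(-442, b), -1)))
Function('U')(c, x) = Add(18, c)
Function('Q')(f) = Mul(41, Pow(f, -1)) (Function('Q')(f) = Mul(Add(18, 23), Pow(f, -1)) = Mul(41, Pow(f, -1)))
Add(Function('Q')(-232), Function('X')(-68)) = Add(Mul(41, Pow(-232, -1)), Mul(10, -68, Pow(Add(-442, -68), -1))) = Add(Mul(41, Rational(-1, 232)), Mul(10, -68, Pow(-510, -1))) = Add(Rational(-41, 232), Mul(10, -68, Rational(-1, 510))) = Add(Rational(-41, 232), Rational(4, 3)) = Rational(805, 696)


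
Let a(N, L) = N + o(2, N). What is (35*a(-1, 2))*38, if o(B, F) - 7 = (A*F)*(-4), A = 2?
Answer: 18620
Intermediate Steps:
o(B, F) = 7 - 8*F (o(B, F) = 7 + (2*F)*(-4) = 7 - 8*F)
a(N, L) = 7 - 7*N (a(N, L) = N + (7 - 8*N) = 7 - 7*N)
(35*a(-1, 2))*38 = (35*(7 - 7*(-1)))*38 = (35*(7 + 7))*38 = (35*14)*38 = 490*38 = 18620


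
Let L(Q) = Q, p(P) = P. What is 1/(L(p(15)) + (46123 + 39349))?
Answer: 1/85487 ≈ 1.1698e-5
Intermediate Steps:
1/(L(p(15)) + (46123 + 39349)) = 1/(15 + (46123 + 39349)) = 1/(15 + 85472) = 1/85487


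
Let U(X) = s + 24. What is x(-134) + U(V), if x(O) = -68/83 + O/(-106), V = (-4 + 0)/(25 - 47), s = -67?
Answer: -187200/4399 ≈ -42.555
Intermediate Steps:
V = 2/11 (V = -4/(-22) = -4*(-1/22) = 2/11 ≈ 0.18182)
x(O) = -68/83 - O/106 (x(O) = -68*1/83 + O*(-1/106) = -68/83 - O/106)
U(X) = -43 (U(X) = -67 + 24 = -43)
x(-134) + U(V) = (-68/83 - 1/106*(-134)) - 43 = (-68/83 + 67/53) - 43 = 1957/4399 - 43 = -187200/4399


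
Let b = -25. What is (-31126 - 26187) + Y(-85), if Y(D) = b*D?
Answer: -55188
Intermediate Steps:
Y(D) = -25*D
(-31126 - 26187) + Y(-85) = (-31126 - 26187) - 25*(-85) = -57313 + 2125 = -55188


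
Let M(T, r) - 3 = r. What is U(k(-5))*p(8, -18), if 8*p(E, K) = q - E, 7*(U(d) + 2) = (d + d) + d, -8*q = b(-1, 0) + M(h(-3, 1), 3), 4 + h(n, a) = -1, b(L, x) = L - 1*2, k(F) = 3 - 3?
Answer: 67/32 ≈ 2.0938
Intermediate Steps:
k(F) = 0
b(L, x) = -2 + L (b(L, x) = L - 2 = -2 + L)
h(n, a) = -5 (h(n, a) = -4 - 1 = -5)
M(T, r) = 3 + r
q = -3/8 (q = -((-2 - 1) + (3 + 3))/8 = -(-3 + 6)/8 = -⅛*3 = -3/8 ≈ -0.37500)
U(d) = -2 + 3*d/7 (U(d) = -2 + ((d + d) + d)/7 = -2 + (2*d + d)/7 = -2 + (3*d)/7 = -2 + 3*d/7)
p(E, K) = -3/64 - E/8 (p(E, K) = (-3/8 - E)/8 = -3/64 - E/8)
U(k(-5))*p(8, -18) = (-2 + (3/7)*0)*(-3/64 - ⅛*8) = (-2 + 0)*(-3/64 - 1) = -2*(-67/64) = 67/32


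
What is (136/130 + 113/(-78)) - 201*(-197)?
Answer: 15442673/390 ≈ 39597.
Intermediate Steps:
(136/130 + 113/(-78)) - 201*(-197) = (136*(1/130) + 113*(-1/78)) + 39597 = (68/65 - 113/78) + 39597 = -157/390 + 39597 = 15442673/390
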